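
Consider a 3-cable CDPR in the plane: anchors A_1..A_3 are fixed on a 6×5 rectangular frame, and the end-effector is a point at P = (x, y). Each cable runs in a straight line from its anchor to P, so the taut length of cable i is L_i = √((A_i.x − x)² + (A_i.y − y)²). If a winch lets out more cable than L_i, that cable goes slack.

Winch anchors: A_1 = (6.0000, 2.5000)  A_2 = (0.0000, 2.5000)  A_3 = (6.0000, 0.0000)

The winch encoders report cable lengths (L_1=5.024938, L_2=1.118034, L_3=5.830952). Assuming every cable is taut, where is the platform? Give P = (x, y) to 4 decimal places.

(1.0000, 3.0000)

each cable: (A_i−P)·(A_i−P) = L_i²; let k_i = ‖A_i‖²−L_i²
k_1 = 36.0000+6.2500−25.2500 = 17.0000
row 1: 12.0000x + 0.0000y = 12.0000  (k_2=5.0000)
row 2: 0.0000x + 5.0000y = 15.0000  (k_3=2.0000)
Cramer on rows 1–2 → x = 1.0000, y = 3.0000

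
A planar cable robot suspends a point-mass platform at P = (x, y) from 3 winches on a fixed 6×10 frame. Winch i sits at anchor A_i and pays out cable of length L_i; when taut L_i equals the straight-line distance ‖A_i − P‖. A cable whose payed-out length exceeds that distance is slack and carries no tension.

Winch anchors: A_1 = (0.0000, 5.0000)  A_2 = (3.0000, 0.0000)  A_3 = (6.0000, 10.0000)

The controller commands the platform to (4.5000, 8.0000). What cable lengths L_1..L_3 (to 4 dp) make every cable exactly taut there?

(5.4083, 8.1394, 2.5000)

L_1 = √((0.0000−4.5000)² + (5.0000−8.0000)²) = 5.4083
L_2 = √((3.0000−4.5000)² + (0.0000−8.0000)²) = 8.1394
L_3 = √((6.0000−4.5000)² + (10.0000−8.0000)²) = 2.5000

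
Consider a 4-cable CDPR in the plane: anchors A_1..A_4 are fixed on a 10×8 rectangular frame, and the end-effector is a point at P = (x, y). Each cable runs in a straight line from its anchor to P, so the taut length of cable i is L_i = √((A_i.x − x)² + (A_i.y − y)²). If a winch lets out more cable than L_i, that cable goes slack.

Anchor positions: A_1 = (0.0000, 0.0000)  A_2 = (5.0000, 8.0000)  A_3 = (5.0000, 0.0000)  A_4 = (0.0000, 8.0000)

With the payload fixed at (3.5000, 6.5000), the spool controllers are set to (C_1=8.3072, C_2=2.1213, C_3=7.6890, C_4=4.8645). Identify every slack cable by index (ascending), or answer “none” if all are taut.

cable 1: L_1 = ‖A_1−P‖ = 7.3824;  C_1 = 8.3072 → slack
cable 2: L_2 = ‖A_2−P‖ = 2.1213;  C_2 = 2.1213 → taut
cable 3: L_3 = ‖A_3−P‖ = 6.6708;  C_3 = 7.6890 → slack
cable 4: L_4 = ‖A_4−P‖ = 3.8079;  C_4 = 4.8645 → slack

1, 3, 4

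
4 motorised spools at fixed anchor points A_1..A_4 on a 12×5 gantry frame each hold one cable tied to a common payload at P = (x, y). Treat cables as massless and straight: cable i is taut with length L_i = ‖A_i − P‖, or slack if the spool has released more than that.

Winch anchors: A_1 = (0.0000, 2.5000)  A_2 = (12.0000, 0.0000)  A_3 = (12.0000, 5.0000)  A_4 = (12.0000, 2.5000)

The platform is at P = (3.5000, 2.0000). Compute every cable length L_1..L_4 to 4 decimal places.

L_1 = √((0.0000−3.5000)² + (2.5000−2.0000)²) = 3.5355
L_2 = √((12.0000−3.5000)² + (0.0000−2.0000)²) = 8.7321
L_3 = √((12.0000−3.5000)² + (5.0000−2.0000)²) = 9.0139
L_4 = √((12.0000−3.5000)² + (2.5000−2.0000)²) = 8.5147

(3.5355, 8.7321, 9.0139, 8.5147)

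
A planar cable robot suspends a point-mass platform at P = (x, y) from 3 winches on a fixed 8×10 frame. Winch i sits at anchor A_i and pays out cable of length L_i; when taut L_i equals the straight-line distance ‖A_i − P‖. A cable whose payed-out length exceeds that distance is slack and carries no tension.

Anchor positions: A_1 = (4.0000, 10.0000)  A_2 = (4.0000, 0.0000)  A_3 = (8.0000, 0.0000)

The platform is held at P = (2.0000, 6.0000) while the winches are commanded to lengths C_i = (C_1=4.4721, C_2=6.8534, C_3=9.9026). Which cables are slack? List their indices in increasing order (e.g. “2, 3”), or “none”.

2, 3

i=1: geometric 4.4721 vs commanded 4.4721 ⇒ taut
i=2: geometric 6.3246 vs commanded 6.8534 ⇒ slack
i=3: geometric 8.4853 vs commanded 9.9026 ⇒ slack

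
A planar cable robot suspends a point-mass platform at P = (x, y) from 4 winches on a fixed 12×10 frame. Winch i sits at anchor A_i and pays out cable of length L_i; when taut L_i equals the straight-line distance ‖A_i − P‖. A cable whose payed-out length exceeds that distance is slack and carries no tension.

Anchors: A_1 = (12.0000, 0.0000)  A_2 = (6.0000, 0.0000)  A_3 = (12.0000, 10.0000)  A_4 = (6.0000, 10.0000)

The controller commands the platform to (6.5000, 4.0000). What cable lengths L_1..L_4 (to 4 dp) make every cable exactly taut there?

(6.8007, 4.0311, 8.1394, 6.0208)

L_1: Δ = A_1−P = (5.5000, -4.0000) → ‖Δ‖ = √46.2500 = 6.8007
L_2: Δ = A_2−P = (-0.5000, -4.0000) → ‖Δ‖ = √16.2500 = 4.0311
L_3: Δ = A_3−P = (5.5000, 6.0000) → ‖Δ‖ = √66.2500 = 8.1394
L_4: Δ = A_4−P = (-0.5000, 6.0000) → ‖Δ‖ = √36.2500 = 6.0208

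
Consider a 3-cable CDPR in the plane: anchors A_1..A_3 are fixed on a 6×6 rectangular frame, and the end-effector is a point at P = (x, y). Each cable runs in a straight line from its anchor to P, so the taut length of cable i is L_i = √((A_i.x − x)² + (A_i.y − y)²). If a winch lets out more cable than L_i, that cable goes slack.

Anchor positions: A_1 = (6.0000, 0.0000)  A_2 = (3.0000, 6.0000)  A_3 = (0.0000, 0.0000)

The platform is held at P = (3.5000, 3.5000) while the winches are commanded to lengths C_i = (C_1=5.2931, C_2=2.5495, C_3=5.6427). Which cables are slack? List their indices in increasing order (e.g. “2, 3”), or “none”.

i=1: geometric 4.3012 vs commanded 5.2931 ⇒ slack
i=2: geometric 2.5495 vs commanded 2.5495 ⇒ taut
i=3: geometric 4.9497 vs commanded 5.6427 ⇒ slack

1, 3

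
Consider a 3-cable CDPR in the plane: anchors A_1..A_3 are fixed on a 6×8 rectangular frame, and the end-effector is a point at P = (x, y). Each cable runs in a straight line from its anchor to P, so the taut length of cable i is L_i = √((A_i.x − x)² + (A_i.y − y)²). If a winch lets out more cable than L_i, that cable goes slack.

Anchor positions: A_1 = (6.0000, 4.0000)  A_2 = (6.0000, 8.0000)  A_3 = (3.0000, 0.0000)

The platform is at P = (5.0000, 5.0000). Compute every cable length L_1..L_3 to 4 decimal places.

L_1: Δ = A_1−P = (1.0000, -1.0000) → ‖Δ‖ = √2.0000 = 1.4142
L_2: Δ = A_2−P = (1.0000, 3.0000) → ‖Δ‖ = √10.0000 = 3.1623
L_3: Δ = A_3−P = (-2.0000, -5.0000) → ‖Δ‖ = √29.0000 = 5.3852

(1.4142, 3.1623, 5.3852)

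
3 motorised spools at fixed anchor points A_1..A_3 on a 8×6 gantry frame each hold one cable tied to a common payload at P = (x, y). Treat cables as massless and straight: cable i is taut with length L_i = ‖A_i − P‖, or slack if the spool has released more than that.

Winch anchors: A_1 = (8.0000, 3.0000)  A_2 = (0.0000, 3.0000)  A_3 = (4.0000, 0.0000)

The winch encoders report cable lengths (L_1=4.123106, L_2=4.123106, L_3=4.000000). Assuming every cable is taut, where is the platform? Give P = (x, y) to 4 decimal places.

circle eqns → linear via eq_j − eq_1; set k_j = A_j·A_j − L_j²
k_1 = 64.0000+9.0000−17.0000 = 56.0000
16.0000·x + 0.0000·y = k_1−k_2 = 64.0000
8.0000·x + 6.0000·y = k_1−k_3 = 56.0000
solve first two rows → x=4.0000, y=4.0000

(4.0000, 4.0000)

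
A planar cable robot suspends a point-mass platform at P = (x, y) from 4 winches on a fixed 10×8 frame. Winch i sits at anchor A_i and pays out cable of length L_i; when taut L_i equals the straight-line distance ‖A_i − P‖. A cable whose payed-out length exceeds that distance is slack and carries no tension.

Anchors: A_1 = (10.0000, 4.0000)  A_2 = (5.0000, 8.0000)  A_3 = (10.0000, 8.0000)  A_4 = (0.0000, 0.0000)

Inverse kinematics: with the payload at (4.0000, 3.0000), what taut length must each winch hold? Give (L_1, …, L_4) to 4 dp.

L_1 = √((10.0000−4.0000)² + (4.0000−3.0000)²) = 6.0828
L_2 = √((5.0000−4.0000)² + (8.0000−3.0000)²) = 5.0990
L_3 = √((10.0000−4.0000)² + (8.0000−3.0000)²) = 7.8102
L_4 = √((0.0000−4.0000)² + (0.0000−3.0000)²) = 5.0000

(6.0828, 5.0990, 7.8102, 5.0000)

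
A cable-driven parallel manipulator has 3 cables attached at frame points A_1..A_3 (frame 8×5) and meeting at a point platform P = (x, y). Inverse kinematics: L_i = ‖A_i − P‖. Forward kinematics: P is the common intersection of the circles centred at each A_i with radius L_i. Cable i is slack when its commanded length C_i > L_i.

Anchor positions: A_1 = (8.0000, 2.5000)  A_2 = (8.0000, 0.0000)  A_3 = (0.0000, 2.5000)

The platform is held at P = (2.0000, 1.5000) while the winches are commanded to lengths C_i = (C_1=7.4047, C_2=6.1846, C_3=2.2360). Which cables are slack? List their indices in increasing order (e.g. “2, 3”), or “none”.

i=1: geometric 6.0828 vs commanded 7.4047 ⇒ slack
i=2: geometric 6.1847 vs commanded 6.1846 ⇒ taut
i=3: geometric 2.2361 vs commanded 2.2360 ⇒ taut

1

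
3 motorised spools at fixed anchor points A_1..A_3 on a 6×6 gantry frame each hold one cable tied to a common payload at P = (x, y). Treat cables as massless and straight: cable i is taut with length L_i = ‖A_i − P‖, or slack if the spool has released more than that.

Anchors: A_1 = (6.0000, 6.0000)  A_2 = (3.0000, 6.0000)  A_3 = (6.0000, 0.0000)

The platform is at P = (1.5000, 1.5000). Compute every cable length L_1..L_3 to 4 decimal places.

(6.3640, 4.7434, 4.7434)

cable 1: Δx=4.5000, Δy=4.5000; L_1 = √(Δx²+Δy²) = 6.3640
cable 2: Δx=1.5000, Δy=4.5000; L_2 = √(Δx²+Δy²) = 4.7434
cable 3: Δx=4.5000, Δy=-1.5000; L_3 = √(Δx²+Δy²) = 4.7434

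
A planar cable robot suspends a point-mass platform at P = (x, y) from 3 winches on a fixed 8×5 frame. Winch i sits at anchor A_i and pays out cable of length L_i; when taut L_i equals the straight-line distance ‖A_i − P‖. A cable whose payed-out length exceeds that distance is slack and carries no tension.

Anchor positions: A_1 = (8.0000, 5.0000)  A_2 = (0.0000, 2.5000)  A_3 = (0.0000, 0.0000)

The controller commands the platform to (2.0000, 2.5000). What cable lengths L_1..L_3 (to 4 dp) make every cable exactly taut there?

(6.5000, 2.0000, 3.2016)

L_1: Δ = A_1−P = (6.0000, 2.5000) → ‖Δ‖ = √42.2500 = 6.5000
L_2: Δ = A_2−P = (-2.0000, 0.0000) → ‖Δ‖ = √4.0000 = 2.0000
L_3: Δ = A_3−P = (-2.0000, -2.5000) → ‖Δ‖ = √10.2500 = 3.2016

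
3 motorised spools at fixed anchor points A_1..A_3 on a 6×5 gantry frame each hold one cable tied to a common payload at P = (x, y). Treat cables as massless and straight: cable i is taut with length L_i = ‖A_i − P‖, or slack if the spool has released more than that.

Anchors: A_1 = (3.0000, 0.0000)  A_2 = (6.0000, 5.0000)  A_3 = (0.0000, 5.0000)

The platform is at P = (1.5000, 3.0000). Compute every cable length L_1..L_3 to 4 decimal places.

(3.3541, 4.9244, 2.5000)

L_1 = √((3.0000−1.5000)² + (0.0000−3.0000)²) = 3.3541
L_2 = √((6.0000−1.5000)² + (5.0000−3.0000)²) = 4.9244
L_3 = √((0.0000−1.5000)² + (5.0000−3.0000)²) = 2.5000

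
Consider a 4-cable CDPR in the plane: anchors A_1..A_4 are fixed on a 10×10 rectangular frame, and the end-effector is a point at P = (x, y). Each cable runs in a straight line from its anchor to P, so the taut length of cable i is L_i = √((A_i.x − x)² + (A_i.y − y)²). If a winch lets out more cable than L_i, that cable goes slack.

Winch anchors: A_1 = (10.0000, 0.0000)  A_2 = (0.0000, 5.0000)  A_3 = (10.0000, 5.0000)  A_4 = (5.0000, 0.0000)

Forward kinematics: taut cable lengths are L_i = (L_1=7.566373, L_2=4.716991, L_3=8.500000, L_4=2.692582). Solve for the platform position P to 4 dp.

each cable: (A_i−P)·(A_i−P) = L_i²; let k_i = ‖A_i‖²−L_i²
k_1 = 100.0000+0.0000−57.2500 = 42.7500
row 1: 20.0000x − 10.0000y = 40.0000  (k_2=2.7500)
row 2: 0.0000x − 10.0000y = -10.0000  (k_3=52.7500)
row 3: 10.0000x + 0.0000y = 25.0000  (k_4=17.7500)
Cramer on rows 1–2 → x = 2.5000, y = 1.0000
check cable 4: ‖A_4−P‖² = 7.2500 ≈ L_4² = 7.2500 ✓

(2.5000, 1.0000)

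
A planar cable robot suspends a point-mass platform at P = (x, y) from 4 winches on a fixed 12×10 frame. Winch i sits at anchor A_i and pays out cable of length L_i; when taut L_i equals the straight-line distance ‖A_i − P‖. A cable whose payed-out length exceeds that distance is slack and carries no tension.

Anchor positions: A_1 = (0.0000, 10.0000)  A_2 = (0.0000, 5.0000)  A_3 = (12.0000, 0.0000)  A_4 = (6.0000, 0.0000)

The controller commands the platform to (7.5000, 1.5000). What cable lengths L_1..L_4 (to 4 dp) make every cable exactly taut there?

(11.3358, 8.2765, 4.7434, 2.1213)

L_1 = √((0.0000−7.5000)² + (10.0000−1.5000)²) = 11.3358
L_2 = √((0.0000−7.5000)² + (5.0000−1.5000)²) = 8.2765
L_3 = √((12.0000−7.5000)² + (0.0000−1.5000)²) = 4.7434
L_4 = √((6.0000−7.5000)² + (0.0000−1.5000)²) = 2.1213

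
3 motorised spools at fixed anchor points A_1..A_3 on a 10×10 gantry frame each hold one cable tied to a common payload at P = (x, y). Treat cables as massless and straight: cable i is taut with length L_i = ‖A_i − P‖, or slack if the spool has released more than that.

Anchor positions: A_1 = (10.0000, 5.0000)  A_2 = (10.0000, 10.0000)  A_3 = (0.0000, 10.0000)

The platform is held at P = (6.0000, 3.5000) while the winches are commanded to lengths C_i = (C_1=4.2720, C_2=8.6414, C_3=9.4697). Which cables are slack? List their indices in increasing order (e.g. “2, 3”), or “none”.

2, 3

i=1: geometric 4.2720 vs commanded 4.2720 ⇒ taut
i=2: geometric 7.6322 vs commanded 8.6414 ⇒ slack
i=3: geometric 8.8459 vs commanded 9.4697 ⇒ slack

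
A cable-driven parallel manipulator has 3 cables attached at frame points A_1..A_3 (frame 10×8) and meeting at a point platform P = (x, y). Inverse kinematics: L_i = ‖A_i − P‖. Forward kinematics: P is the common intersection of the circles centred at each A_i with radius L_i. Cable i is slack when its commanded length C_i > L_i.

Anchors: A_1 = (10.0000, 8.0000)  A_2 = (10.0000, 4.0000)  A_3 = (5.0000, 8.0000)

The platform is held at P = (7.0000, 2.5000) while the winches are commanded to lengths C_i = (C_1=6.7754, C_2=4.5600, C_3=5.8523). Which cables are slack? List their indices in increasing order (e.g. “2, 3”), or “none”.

cable 1: √((3.0000)²+(5.5000)²)=6.2650, C_1=6.7754: slack
cable 2: √((3.0000)²+(1.5000)²)=3.3541, C_2=4.5600: slack
cable 3: √((-2.0000)²+(5.5000)²)=5.8523, C_3=5.8523: taut

1, 2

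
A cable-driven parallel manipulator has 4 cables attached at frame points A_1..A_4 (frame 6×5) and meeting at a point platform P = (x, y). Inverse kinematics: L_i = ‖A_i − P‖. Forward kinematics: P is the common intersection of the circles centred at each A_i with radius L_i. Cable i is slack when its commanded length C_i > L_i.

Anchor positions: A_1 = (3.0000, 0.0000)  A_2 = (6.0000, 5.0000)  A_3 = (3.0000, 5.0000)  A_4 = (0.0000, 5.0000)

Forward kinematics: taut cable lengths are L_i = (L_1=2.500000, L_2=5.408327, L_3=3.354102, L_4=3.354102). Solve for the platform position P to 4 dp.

expand ‖A_i−P‖²=L_i² and subtract eq 1 (k_i ≔ ‖A_i‖²−L_i²)
k_1 = 9.0000+0.0000−6.2500 = 2.7500
eq1−eq2 → [-6.0000  -10.0000]·P = -29.0000
eq1−eq3 → [0.0000  -10.0000]·P = -20.0000
eq1−eq4 → [6.0000  -10.0000]·P = -11.0000
2×2 solve → P = (1.5000, 2.0000)
check cable 4: ‖A_4−P‖² = 11.2500 ≈ L_4² = 11.2500 ✓

(1.5000, 2.0000)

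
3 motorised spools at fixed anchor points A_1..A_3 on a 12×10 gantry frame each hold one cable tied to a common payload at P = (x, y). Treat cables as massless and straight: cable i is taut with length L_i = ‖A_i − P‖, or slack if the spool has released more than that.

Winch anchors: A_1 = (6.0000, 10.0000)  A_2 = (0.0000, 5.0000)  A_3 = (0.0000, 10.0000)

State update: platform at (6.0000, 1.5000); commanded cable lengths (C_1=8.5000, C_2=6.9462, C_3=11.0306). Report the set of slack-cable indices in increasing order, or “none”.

cable 1: √((0.0000)²+(8.5000)²)=8.5000, C_1=8.5000: taut
cable 2: √((-6.0000)²+(3.5000)²)=6.9462, C_2=6.9462: taut
cable 3: √((-6.0000)²+(8.5000)²)=10.4043, C_3=11.0306: slack

3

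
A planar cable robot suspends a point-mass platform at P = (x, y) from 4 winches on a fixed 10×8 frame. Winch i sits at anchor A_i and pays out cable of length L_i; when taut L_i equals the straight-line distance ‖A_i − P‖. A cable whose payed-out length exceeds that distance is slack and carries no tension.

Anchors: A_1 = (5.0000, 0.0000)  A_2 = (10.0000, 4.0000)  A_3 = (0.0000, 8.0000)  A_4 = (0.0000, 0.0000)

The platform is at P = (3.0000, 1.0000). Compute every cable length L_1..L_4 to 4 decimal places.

(2.2361, 7.6158, 7.6158, 3.1623)

L_1 = √((5.0000−3.0000)² + (0.0000−1.0000)²) = 2.2361
L_2 = √((10.0000−3.0000)² + (4.0000−1.0000)²) = 7.6158
L_3 = √((0.0000−3.0000)² + (8.0000−1.0000)²) = 7.6158
L_4 = √((0.0000−3.0000)² + (0.0000−1.0000)²) = 3.1623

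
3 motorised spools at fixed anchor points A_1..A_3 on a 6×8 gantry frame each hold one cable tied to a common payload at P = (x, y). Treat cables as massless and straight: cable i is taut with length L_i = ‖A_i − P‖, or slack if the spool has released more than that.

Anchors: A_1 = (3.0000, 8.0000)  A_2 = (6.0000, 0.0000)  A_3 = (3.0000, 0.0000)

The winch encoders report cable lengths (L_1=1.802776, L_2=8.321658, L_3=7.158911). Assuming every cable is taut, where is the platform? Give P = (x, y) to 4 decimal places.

(1.5000, 7.0000)

each cable: (A_i−P)·(A_i−P) = L_i²; let c_i = ‖A_i‖²−L_i²
c_1 = 9.0000+64.0000−3.2500 = 69.7500
row 1: -6.0000x + 16.0000y = 103.0000  (c_2=-33.2500)
row 2: 0.0000x + 16.0000y = 112.0000  (c_3=-42.2500)
Cramer on rows 1–2 → x = 1.5000, y = 7.0000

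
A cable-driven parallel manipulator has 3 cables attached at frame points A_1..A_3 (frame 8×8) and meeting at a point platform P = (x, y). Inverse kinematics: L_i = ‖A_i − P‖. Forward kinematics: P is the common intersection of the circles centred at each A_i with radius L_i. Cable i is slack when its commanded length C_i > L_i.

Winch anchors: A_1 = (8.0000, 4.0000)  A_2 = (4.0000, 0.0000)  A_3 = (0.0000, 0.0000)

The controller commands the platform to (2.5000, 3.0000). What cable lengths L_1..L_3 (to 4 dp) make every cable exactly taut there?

(5.5902, 3.3541, 3.9051)

L_1: Δ = A_1−P = (5.5000, 1.0000) → ‖Δ‖ = √31.2500 = 5.5902
L_2: Δ = A_2−P = (1.5000, -3.0000) → ‖Δ‖ = √11.2500 = 3.3541
L_3: Δ = A_3−P = (-2.5000, -3.0000) → ‖Δ‖ = √15.2500 = 3.9051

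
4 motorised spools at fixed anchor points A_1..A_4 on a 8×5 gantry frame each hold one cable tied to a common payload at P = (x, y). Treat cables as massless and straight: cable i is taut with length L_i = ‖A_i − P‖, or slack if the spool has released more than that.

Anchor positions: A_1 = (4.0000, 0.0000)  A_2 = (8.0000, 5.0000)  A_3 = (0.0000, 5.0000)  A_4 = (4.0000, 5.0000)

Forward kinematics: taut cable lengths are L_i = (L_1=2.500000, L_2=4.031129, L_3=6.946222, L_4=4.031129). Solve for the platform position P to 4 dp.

(6.0000, 1.5000)

circle eqns → linear via eq_j − eq_1; set c_j = A_j·A_j − L_j²
c_1 = 16.0000+0.0000−6.2500 = 9.7500
-8.0000·x − 10.0000·y = c_1−c_2 = -63.0000
8.0000·x − 10.0000·y = c_1−c_3 = 33.0000
0.0000·x − 10.0000·y = c_1−c_4 = -15.0000
solve first two rows → x=6.0000, y=1.5000
check cable 4: ‖A_4−P‖² = 16.2500 ≈ L_4² = 16.2500 ✓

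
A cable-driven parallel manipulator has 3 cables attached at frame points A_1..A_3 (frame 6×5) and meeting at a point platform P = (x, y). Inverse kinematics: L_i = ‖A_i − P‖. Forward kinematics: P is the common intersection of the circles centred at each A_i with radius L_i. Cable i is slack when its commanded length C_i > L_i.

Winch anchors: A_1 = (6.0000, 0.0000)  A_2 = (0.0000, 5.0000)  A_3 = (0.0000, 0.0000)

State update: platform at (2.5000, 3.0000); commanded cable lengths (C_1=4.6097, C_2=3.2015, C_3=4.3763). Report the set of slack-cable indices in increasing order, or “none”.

i=1: geometric 4.6098 vs commanded 4.6097 ⇒ taut
i=2: geometric 3.2016 vs commanded 3.2015 ⇒ taut
i=3: geometric 3.9051 vs commanded 4.3763 ⇒ slack

3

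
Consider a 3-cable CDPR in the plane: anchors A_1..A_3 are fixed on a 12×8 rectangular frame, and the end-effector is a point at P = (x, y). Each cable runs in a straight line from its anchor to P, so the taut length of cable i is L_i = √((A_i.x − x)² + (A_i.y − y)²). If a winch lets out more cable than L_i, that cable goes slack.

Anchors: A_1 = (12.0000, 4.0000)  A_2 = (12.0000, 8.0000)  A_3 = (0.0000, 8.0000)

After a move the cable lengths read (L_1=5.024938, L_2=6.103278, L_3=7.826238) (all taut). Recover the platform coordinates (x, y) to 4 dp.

(7.0000, 4.5000)

expand ‖A_i−P‖²=L_i² and subtract eq 1 (k_i ≔ ‖A_i‖²−L_i²)
k_1 = 144.0000+16.0000−25.2500 = 134.7500
eq1−eq2 → [0.0000  -8.0000]·P = -36.0000
eq1−eq3 → [24.0000  -8.0000]·P = 132.0000
2×2 solve → P = (7.0000, 4.5000)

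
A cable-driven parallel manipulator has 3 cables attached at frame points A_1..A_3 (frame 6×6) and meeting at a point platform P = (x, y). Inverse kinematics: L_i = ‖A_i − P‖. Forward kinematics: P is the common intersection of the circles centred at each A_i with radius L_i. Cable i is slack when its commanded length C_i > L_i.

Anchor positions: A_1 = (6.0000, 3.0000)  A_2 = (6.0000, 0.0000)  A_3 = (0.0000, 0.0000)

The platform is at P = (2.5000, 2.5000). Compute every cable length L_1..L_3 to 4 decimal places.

(3.5355, 4.3012, 3.5355)

cable 1: Δx=3.5000, Δy=0.5000; L_1 = √(Δx²+Δy²) = 3.5355
cable 2: Δx=3.5000, Δy=-2.5000; L_2 = √(Δx²+Δy²) = 4.3012
cable 3: Δx=-2.5000, Δy=-2.5000; L_3 = √(Δx²+Δy²) = 3.5355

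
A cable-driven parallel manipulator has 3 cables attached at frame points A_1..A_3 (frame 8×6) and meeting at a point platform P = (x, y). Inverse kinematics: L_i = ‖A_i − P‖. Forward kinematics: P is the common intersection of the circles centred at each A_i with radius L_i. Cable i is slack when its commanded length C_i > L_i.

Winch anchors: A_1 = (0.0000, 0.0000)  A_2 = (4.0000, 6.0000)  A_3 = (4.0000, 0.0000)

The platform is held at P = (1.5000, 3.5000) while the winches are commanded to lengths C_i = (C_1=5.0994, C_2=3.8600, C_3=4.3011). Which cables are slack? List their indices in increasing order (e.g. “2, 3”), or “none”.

1, 2

cable 1: L_1 = ‖A_1−P‖ = 3.8079;  C_1 = 5.0994 → slack
cable 2: L_2 = ‖A_2−P‖ = 3.5355;  C_2 = 3.8600 → slack
cable 3: L_3 = ‖A_3−P‖ = 4.3012;  C_3 = 4.3011 → taut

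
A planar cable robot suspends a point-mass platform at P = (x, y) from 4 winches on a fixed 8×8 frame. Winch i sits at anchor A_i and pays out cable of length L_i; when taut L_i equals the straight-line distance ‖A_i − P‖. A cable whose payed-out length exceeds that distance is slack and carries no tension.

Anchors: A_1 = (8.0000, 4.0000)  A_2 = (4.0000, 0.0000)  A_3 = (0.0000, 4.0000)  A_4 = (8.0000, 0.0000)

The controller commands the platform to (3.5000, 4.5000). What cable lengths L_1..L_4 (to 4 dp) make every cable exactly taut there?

L_1: Δ = A_1−P = (4.5000, -0.5000) → ‖Δ‖ = √20.5000 = 4.5277
L_2: Δ = A_2−P = (0.5000, -4.5000) → ‖Δ‖ = √20.5000 = 4.5277
L_3: Δ = A_3−P = (-3.5000, -0.5000) → ‖Δ‖ = √12.5000 = 3.5355
L_4: Δ = A_4−P = (4.5000, -4.5000) → ‖Δ‖ = √40.5000 = 6.3640

(4.5277, 4.5277, 3.5355, 6.3640)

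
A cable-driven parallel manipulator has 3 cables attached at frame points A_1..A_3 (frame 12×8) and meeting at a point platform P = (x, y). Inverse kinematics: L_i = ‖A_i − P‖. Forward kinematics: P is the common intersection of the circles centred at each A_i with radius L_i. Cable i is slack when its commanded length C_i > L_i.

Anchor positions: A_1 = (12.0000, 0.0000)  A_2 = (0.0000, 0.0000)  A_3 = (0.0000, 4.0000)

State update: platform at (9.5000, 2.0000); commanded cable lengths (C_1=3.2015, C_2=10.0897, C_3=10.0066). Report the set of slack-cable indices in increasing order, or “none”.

2, 3

cable 1: L_1 = ‖A_1−P‖ = 3.2016;  C_1 = 3.2015 → taut
cable 2: L_2 = ‖A_2−P‖ = 9.7082;  C_2 = 10.0897 → slack
cable 3: L_3 = ‖A_3−P‖ = 9.7082;  C_3 = 10.0066 → slack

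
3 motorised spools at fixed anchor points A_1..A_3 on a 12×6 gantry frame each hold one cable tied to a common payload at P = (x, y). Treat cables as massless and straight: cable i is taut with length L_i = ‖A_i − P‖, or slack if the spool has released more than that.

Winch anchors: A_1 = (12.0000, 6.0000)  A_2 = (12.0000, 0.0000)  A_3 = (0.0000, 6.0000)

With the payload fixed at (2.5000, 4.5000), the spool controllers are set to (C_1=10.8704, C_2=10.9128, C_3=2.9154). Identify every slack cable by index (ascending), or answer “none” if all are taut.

cable 1: √((9.5000)²+(1.5000)²)=9.6177, C_1=10.8704: slack
cable 2: √((9.5000)²+(-4.5000)²)=10.5119, C_2=10.9128: slack
cable 3: √((-2.5000)²+(1.5000)²)=2.9155, C_3=2.9154: taut

1, 2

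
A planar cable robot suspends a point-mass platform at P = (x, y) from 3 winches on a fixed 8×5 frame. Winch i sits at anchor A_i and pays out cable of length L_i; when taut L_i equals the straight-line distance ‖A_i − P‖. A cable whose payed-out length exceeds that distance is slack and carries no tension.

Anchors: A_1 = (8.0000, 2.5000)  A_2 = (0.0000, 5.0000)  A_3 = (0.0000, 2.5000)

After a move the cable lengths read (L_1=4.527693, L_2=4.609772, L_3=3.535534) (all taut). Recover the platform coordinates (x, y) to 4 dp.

(3.5000, 2.0000)

expand ‖A_i−P‖²=L_i² and subtract eq 1 (k_i ≔ ‖A_i‖²−L_i²)
k_1 = 64.0000+6.2500−20.5000 = 49.7500
eq1−eq2 → [16.0000  -5.0000]·P = 46.0000
eq1−eq3 → [16.0000  0.0000]·P = 56.0000
2×2 solve → P = (3.5000, 2.0000)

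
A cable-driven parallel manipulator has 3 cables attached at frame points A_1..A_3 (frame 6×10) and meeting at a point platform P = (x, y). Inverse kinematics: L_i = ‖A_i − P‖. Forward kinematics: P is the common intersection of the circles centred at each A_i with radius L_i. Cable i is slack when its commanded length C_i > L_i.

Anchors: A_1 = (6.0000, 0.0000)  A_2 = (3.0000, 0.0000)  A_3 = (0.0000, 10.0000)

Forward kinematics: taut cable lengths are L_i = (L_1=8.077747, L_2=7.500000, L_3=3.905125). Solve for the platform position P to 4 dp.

expand ‖A_i−P‖²=L_i² and subtract eq 1 (q_i ≔ ‖A_i‖²−L_i²)
q_1 = 36.0000+0.0000−65.2500 = -29.2500
eq1−eq2 → [6.0000  0.0000]·P = 18.0000
eq1−eq3 → [12.0000  -20.0000]·P = -114.0000
2×2 solve → P = (3.0000, 7.5000)

(3.0000, 7.5000)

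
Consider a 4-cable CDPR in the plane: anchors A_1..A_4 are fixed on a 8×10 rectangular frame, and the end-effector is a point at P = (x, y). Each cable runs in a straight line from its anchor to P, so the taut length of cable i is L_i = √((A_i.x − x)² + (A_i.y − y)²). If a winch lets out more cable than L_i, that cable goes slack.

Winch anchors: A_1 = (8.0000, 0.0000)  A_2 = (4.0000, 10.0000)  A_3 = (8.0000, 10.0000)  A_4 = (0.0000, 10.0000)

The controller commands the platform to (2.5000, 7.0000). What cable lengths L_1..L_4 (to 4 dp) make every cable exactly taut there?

(8.9022, 3.3541, 6.2650, 3.9051)

L_1 = √((8.0000−2.5000)² + (0.0000−7.0000)²) = 8.9022
L_2 = √((4.0000−2.5000)² + (10.0000−7.0000)²) = 3.3541
L_3 = √((8.0000−2.5000)² + (10.0000−7.0000)²) = 6.2650
L_4 = √((0.0000−2.5000)² + (10.0000−7.0000)²) = 3.9051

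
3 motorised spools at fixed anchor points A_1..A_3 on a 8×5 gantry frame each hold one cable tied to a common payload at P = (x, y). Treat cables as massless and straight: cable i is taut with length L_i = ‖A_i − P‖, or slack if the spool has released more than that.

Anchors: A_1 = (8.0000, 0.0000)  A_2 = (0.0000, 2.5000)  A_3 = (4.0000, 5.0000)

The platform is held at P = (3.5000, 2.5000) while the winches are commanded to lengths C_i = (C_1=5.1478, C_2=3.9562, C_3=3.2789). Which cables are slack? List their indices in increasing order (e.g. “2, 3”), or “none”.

2, 3

cable 1: √((4.5000)²+(-2.5000)²)=5.1478, C_1=5.1478: taut
cable 2: √((-3.5000)²+(0.0000)²)=3.5000, C_2=3.9562: slack
cable 3: √((0.5000)²+(2.5000)²)=2.5495, C_3=3.2789: slack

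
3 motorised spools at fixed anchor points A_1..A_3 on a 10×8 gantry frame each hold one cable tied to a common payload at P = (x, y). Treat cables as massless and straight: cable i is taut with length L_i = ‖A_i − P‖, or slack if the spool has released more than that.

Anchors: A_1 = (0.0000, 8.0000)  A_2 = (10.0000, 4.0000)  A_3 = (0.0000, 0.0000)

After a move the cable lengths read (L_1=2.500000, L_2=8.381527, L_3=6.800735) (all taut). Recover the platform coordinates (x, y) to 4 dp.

(2.0000, 6.5000)

each cable: (A_i−P)·(A_i−P) = L_i²; let q_i = ‖A_i‖²−L_i²
q_1 = 0.0000+64.0000−6.2500 = 57.7500
row 1: -20.0000x + 8.0000y = 12.0000  (q_2=45.7500)
row 2: 0.0000x + 16.0000y = 104.0000  (q_3=-46.2500)
Cramer on rows 1–2 → x = 2.0000, y = 6.5000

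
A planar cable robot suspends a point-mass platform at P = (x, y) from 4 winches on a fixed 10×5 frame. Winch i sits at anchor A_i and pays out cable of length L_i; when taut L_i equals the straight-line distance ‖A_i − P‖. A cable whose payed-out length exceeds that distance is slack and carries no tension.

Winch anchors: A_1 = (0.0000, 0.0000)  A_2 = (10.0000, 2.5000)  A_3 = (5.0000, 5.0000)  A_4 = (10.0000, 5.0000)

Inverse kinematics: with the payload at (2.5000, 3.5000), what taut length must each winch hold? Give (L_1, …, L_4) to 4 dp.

L_1: Δ = A_1−P = (-2.5000, -3.5000) → ‖Δ‖ = √18.5000 = 4.3012
L_2: Δ = A_2−P = (7.5000, -1.0000) → ‖Δ‖ = √57.2500 = 7.5664
L_3: Δ = A_3−P = (2.5000, 1.5000) → ‖Δ‖ = √8.5000 = 2.9155
L_4: Δ = A_4−P = (7.5000, 1.5000) → ‖Δ‖ = √58.5000 = 7.6485

(4.3012, 7.5664, 2.9155, 7.6485)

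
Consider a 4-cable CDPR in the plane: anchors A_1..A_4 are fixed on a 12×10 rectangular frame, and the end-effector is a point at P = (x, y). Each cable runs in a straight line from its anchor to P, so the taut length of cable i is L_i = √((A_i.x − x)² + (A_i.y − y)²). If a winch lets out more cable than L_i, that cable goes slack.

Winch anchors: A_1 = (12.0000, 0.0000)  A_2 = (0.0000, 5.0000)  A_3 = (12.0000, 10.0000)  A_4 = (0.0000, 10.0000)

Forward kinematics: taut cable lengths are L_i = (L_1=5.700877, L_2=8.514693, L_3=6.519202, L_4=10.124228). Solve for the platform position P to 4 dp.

(8.5000, 4.5000)

circle eqns → linear via eq_j − eq_1; set k_j = A_j·A_j − L_j²
k_1 = 144.0000+0.0000−32.5000 = 111.5000
24.0000·x − 10.0000·y = k_1−k_2 = 159.0000
0.0000·x − 20.0000·y = k_1−k_3 = -90.0000
24.0000·x − 20.0000·y = k_1−k_4 = 114.0000
solve first two rows → x=8.5000, y=4.5000
check cable 4: ‖A_4−P‖² = 102.5000 ≈ L_4² = 102.5000 ✓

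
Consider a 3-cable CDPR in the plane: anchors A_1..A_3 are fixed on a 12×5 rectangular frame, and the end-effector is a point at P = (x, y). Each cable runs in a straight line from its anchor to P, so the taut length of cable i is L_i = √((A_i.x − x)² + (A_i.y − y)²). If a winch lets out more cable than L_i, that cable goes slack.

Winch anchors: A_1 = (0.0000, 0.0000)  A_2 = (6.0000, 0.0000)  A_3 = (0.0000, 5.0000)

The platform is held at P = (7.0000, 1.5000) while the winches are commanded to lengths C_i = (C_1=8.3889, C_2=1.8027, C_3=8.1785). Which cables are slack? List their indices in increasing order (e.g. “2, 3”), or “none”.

cable 1: √((-7.0000)²+(-1.5000)²)=7.1589, C_1=8.3889: slack
cable 2: √((-1.0000)²+(-1.5000)²)=1.8028, C_2=1.8027: taut
cable 3: √((-7.0000)²+(3.5000)²)=7.8262, C_3=8.1785: slack

1, 3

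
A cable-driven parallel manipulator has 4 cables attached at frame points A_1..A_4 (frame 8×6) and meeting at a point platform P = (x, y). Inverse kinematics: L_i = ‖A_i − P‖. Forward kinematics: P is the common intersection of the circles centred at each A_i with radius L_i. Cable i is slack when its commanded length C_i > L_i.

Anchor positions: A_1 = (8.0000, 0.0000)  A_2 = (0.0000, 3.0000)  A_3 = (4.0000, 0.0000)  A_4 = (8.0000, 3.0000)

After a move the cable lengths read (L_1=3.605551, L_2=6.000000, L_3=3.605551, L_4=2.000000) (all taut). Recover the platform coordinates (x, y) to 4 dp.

circle eqns → linear via eq_j − eq_1; set q_j = A_j·A_j − L_j²
q_1 = 64.0000+0.0000−13.0000 = 51.0000
16.0000·x − 6.0000·y = q_1−q_2 = 78.0000
8.0000·x + 0.0000·y = q_1−q_3 = 48.0000
0.0000·x − 6.0000·y = q_1−q_4 = -18.0000
solve first two rows → x=6.0000, y=3.0000
check cable 4: ‖A_4−P‖² = 4.0000 ≈ L_4² = 4.0000 ✓

(6.0000, 3.0000)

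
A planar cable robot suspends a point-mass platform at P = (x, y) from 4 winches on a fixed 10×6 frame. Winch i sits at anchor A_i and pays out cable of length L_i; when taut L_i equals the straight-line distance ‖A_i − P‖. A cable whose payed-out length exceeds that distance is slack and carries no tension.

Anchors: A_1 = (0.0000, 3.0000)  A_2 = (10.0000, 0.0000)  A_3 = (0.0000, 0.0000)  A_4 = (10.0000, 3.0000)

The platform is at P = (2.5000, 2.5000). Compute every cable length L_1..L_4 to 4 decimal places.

L_1 = √((0.0000−2.5000)² + (3.0000−2.5000)²) = 2.5495
L_2 = √((10.0000−2.5000)² + (0.0000−2.5000)²) = 7.9057
L_3 = √((0.0000−2.5000)² + (0.0000−2.5000)²) = 3.5355
L_4 = √((10.0000−2.5000)² + (3.0000−2.5000)²) = 7.5166

(2.5495, 7.9057, 3.5355, 7.5166)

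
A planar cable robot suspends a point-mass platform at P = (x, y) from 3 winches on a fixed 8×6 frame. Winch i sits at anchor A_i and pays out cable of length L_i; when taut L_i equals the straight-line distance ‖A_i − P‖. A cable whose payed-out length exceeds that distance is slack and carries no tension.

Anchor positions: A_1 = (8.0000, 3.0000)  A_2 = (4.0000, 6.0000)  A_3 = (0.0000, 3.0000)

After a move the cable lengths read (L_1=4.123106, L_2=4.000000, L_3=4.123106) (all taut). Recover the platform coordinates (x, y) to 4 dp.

expand ‖A_i−P‖²=L_i² and subtract eq 1 (c_i ≔ ‖A_i‖²−L_i²)
c_1 = 64.0000+9.0000−17.0000 = 56.0000
eq1−eq2 → [8.0000  -6.0000]·P = 20.0000
eq1−eq3 → [16.0000  0.0000]·P = 64.0000
2×2 solve → P = (4.0000, 2.0000)

(4.0000, 2.0000)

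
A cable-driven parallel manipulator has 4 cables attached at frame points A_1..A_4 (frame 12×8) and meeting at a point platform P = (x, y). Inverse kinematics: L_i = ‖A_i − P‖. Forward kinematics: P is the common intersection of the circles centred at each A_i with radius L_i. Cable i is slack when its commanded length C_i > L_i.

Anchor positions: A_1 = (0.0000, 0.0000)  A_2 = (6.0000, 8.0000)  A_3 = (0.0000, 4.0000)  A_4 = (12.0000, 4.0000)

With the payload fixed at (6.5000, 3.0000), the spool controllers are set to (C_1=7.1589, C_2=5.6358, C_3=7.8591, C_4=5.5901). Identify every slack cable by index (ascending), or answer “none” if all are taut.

i=1: geometric 7.1589 vs commanded 7.1589 ⇒ taut
i=2: geometric 5.0249 vs commanded 5.6358 ⇒ slack
i=3: geometric 6.5765 vs commanded 7.8591 ⇒ slack
i=4: geometric 5.5902 vs commanded 5.5901 ⇒ taut

2, 3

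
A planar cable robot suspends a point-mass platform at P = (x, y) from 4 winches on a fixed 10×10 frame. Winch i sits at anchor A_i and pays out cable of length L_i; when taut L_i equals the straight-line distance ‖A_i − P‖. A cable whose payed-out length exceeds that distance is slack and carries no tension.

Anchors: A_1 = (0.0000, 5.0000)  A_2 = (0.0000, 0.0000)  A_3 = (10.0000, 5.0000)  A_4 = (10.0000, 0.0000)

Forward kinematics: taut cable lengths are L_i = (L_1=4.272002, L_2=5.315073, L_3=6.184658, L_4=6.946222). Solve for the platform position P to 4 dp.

each cable: (A_i−P)·(A_i−P) = L_i²; let q_i = ‖A_i‖²−L_i²
q_1 = 0.0000+25.0000−18.2500 = 6.7500
row 1: 0.0000x + 10.0000y = 35.0000  (q_2=-28.2500)
row 2: -20.0000x + 0.0000y = -80.0000  (q_3=86.7500)
row 3: -20.0000x + 10.0000y = -45.0000  (q_4=51.7500)
Cramer on rows 1–2 → x = 4.0000, y = 3.5000
check cable 4: ‖A_4−P‖² = 48.2500 ≈ L_4² = 48.2500 ✓

(4.0000, 3.5000)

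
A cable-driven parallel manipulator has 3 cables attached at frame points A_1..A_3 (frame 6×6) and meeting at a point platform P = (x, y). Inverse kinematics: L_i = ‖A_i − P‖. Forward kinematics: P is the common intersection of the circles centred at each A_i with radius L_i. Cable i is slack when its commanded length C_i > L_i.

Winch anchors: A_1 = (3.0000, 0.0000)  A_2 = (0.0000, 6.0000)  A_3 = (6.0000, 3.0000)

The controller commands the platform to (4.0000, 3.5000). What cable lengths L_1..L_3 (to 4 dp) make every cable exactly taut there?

(3.6401, 4.7170, 2.0616)

L_1: Δ = A_1−P = (-1.0000, -3.5000) → ‖Δ‖ = √13.2500 = 3.6401
L_2: Δ = A_2−P = (-4.0000, 2.5000) → ‖Δ‖ = √22.2500 = 4.7170
L_3: Δ = A_3−P = (2.0000, -0.5000) → ‖Δ‖ = √4.2500 = 2.0616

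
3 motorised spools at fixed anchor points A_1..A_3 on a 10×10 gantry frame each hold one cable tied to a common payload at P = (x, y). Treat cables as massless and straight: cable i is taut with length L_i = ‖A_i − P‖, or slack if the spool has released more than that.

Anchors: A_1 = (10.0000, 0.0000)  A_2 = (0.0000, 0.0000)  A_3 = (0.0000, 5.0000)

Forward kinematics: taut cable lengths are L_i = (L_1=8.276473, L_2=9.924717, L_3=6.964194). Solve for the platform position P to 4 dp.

each cable: (A_i−P)·(A_i−P) = L_i²; let k_i = ‖A_i‖²−L_i²
k_1 = 100.0000+0.0000−68.5000 = 31.5000
row 1: 20.0000x + 0.0000y = 130.0000  (k_2=-98.5000)
row 2: 20.0000x − 10.0000y = 55.0000  (k_3=-23.5000)
Cramer on rows 1–2 → x = 6.5000, y = 7.5000

(6.5000, 7.5000)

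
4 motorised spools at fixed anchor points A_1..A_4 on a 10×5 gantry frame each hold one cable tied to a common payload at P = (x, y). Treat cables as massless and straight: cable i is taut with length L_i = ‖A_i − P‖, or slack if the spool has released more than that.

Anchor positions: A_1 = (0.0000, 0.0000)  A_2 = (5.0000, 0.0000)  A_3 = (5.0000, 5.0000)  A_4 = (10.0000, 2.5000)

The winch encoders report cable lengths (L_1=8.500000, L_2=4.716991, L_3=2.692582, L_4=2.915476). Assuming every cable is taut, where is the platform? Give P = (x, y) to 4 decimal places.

(7.5000, 4.0000)

each cable: (A_i−P)·(A_i−P) = L_i²; let q_i = ‖A_i‖²−L_i²
q_1 = 0.0000+0.0000−72.2500 = -72.2500
row 1: -10.0000x + 0.0000y = -75.0000  (q_2=2.7500)
row 2: -10.0000x − 10.0000y = -115.0000  (q_3=42.7500)
row 3: -20.0000x − 5.0000y = -170.0000  (q_4=97.7500)
Cramer on rows 1–2 → x = 7.5000, y = 4.0000
check cable 4: ‖A_4−P‖² = 8.5000 ≈ L_4² = 8.5000 ✓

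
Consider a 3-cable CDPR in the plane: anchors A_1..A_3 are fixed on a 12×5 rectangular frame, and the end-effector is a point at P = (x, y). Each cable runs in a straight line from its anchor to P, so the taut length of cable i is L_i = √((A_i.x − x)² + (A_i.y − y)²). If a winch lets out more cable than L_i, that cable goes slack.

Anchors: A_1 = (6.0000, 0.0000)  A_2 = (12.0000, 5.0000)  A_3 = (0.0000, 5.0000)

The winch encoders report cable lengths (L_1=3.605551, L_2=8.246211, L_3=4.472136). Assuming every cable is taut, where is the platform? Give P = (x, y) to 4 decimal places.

circle eqns → linear via eq_j − eq_1; set c_j = A_j·A_j − L_j²
c_1 = 36.0000+0.0000−13.0000 = 23.0000
-12.0000·x − 10.0000·y = c_1−c_2 = -78.0000
12.0000·x − 10.0000·y = c_1−c_3 = 18.0000
solve first two rows → x=4.0000, y=3.0000

(4.0000, 3.0000)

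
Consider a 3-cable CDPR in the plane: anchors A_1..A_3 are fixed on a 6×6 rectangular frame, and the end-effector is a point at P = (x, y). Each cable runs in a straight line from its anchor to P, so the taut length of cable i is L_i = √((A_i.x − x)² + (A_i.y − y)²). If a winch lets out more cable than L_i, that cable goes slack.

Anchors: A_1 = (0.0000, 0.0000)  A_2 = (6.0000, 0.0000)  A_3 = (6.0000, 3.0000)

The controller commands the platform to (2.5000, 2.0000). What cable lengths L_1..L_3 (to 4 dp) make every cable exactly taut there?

(3.2016, 4.0311, 3.6401)

cable 1: Δx=-2.5000, Δy=-2.0000; L_1 = √(Δx²+Δy²) = 3.2016
cable 2: Δx=3.5000, Δy=-2.0000; L_2 = √(Δx²+Δy²) = 4.0311
cable 3: Δx=3.5000, Δy=1.0000; L_3 = √(Δx²+Δy²) = 3.6401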